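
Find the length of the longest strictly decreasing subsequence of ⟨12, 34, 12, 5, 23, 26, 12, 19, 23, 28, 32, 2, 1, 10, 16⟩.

5

Scanning left to right, the best length ending at each element is: 12→1, 34→1, 12→2, 5→3, 23→2, 26→2, 12→3, 19→3, 23→3, 28→2, 32→2, 2→4, 1→5, 10→4, 16→4.
So the longest decreasing subsequence has length 5, e.g. 34, 12, 5, 2, 1.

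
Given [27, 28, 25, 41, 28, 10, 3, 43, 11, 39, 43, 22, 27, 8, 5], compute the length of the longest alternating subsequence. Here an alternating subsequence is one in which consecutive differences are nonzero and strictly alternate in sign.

11

A longest alternating subsequence is 27, 28, 25, 41, 28, 43, 11, 39, 22, 27, 8 (positions 1,2,3,4,5,8,9,10,12,13,14); its 10 consecutive differences strictly alternate in sign, and length 11 is optimal.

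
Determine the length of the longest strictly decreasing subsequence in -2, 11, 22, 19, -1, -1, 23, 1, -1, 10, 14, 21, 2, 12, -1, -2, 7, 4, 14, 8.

6

Scanning left to right, the best length ending at each element is: -2→1, 11→1, 22→1, 19→2, -1→3, -1→3, 23→1, 1→3, -1→4, 10→3, 14→3, 21→2, 2→4, 12→4, -1→5, -2→6, 7→5, 4→6, 14→3, 8→5.
So the longest decreasing subsequence has length 6, e.g. 22, 19, 10, 2, -1, -2.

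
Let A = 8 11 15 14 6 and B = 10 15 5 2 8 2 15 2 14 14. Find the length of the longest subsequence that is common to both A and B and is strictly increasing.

2

A longest common strictly increasing subsequence is 8, 15 (length 2); it appears in order in both A and B, and no longer such subsequence exists.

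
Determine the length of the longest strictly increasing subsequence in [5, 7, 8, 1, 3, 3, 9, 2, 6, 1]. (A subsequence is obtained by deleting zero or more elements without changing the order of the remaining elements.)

Let dp[i] be the longest increasing subsequence ending at position i. Then dp = [1, 2, 3, 1, 2, 2, 4, 2, 3, 1].
The maximum is 4; one witness is 5, 7, 8, 9 at positions 1,2,3,7.

4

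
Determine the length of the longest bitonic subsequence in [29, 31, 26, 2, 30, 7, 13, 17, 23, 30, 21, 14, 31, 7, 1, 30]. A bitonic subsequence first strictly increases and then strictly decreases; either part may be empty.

Let inc[i] be the LIS ending at i and dec[i] the longest strictly decreasing subsequence starting at i. inc = [1, 2, 1, 1, 2, 2, 3, 4, 5, 6, 5, 4, 7, 2, 1, 6], dec = [7, 7, 6, 2, 6, 2, 3, 4, 5, 5, 4, 3, 3, 2, 1, 1].
max_i inc[i]+dec[i]−1 = 10, with one witness 2, 7, 13, 17, 23, 30, 21, 14, 7, 1.

10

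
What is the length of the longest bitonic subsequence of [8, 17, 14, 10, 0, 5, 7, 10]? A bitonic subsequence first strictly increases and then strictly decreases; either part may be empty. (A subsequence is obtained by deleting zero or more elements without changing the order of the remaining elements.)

One longest bitonic subsequence is 8, 17, 14, 10, 7 (positions 1,2,3,4,7): it rises to 17 then falls. Length 5 is optimal.

5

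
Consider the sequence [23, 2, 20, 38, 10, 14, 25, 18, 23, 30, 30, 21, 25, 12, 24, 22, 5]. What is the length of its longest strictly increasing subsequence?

Let dp[i] be the longest increasing subsequence ending at position i. Then dp = [1, 1, 2, 3, 2, 3, 4, 4, 5, 6, 6, 5, 6, 3, 6, 6, 2].
The maximum is 6; one witness is 2, 10, 14, 18, 23, 30 at positions 2,5,6,8,9,10.

6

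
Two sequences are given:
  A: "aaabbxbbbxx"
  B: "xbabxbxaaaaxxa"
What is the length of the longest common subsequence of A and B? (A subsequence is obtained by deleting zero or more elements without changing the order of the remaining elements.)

A longest common subsequence is abbxxx (length 6); the LCS DP confirms no longer common subsequence exists.

6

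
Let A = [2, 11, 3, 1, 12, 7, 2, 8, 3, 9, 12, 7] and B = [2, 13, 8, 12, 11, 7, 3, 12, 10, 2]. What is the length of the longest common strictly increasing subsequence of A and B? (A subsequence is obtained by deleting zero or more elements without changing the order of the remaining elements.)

3

A longest common strictly increasing subsequence is 2, 8, 12 (length 3); it appears in order in both A and B, and no longer such subsequence exists.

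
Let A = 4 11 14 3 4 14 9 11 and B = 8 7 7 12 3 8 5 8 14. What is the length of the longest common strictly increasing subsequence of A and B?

A longest common strictly increasing subsequence is 3, 14 (length 2); it appears in order in both A and B, and no longer such subsequence exists.

2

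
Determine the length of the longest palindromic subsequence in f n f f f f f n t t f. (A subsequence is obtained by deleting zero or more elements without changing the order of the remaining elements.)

One longest palindromic subsequence is fnfffffnf (positions 1,2,3,4,5,6,7,8,11); it reads the same forward and backward, and the interval DP gives dp[1][11] = 9.

9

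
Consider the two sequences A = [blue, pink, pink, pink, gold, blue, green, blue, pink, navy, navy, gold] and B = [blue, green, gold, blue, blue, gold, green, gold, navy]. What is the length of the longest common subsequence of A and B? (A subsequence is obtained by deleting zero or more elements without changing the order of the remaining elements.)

Backtracking the LCS table gives one alignment: blue (A1,B1) → gold (A5,B3) → blue (A6,B5) → green (A7,B7) → navy (A11,B9).
So the longest common subsequence has length 5.

5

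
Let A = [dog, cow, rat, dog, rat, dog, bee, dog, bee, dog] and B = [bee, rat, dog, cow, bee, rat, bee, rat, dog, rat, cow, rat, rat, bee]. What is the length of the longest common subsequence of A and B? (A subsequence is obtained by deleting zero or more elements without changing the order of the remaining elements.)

6

A longest common subsequence is dog, cow, rat, dog, rat, bee (length 6); the LCS DP confirms no longer common subsequence exists.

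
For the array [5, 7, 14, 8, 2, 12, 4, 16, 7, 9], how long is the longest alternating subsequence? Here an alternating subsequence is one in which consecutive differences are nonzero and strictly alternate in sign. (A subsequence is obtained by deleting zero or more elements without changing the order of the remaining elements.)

A longest alternating subsequence is 5, 14, 8, 12, 4, 16, 7, 9 (positions 1,3,4,6,7,8,9,10); its 7 consecutive differences strictly alternate in sign, and length 8 is optimal.

8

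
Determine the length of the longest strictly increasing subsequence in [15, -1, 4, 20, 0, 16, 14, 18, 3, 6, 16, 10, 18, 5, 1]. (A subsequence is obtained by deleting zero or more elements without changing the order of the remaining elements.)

6

Let dp[i] be the longest increasing subsequence ending at position i. Then dp = [1, 1, 2, 3, 2, 3, 3, 4, 3, 4, 5, 5, 6, 4, 3].
The maximum is 6; one witness is -1, 0, 3, 6, 16, 18 at positions 2,5,9,10,11,13.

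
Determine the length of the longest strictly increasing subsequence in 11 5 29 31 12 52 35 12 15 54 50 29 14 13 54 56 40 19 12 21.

7

Scanning left to right, the best length ending at each element is: 11→1, 5→1, 29→2, 31→3, 12→2, 52→4, 35→4, 12→2, 15→3, 54→5, 50→5, 29→4, 14→3, 13→3, 54→6, 56→7, 40→5, 19→4, 12→2, 21→5.
So the longest increasing subsequence has length 7, e.g. 11, 29, 31, 35, 50, 54, 56.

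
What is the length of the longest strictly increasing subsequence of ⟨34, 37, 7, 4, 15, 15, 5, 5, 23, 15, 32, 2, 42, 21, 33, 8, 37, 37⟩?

Scanning left to right, the best length ending at each element is: 34→1, 37→2, 7→1, 4→1, 15→2, 15→2, 5→2, 5→2, 23→3, 15→3, 32→4, 2→1, 42→5, 21→4, 33→5, 8→3, 37→6, 37→6.
So the longest increasing subsequence has length 6, e.g. 7, 15, 23, 32, 33, 37.

6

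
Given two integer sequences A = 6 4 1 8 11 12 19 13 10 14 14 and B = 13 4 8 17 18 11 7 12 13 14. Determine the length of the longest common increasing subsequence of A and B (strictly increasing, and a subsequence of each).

For each value that appears in both, track the longest common increasing run ending there.
The best achievable length is 6; one witness is 4, 8, 11, 12, 13, 14 (A-positions 2,4,5,6,8,10, B-positions 2,3,6,8,9,10).

6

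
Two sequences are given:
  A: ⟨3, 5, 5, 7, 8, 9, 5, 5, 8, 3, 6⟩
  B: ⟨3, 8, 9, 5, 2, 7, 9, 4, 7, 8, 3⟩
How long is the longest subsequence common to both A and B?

Backtracking the LCS table gives one alignment: 3 (A1,B1) → 5 (A2,B4) → 7 (A4,B6) → 9 (A6,B7) → 8 (A9,B10) → 3 (A10,B11).
So the longest common subsequence has length 6.

6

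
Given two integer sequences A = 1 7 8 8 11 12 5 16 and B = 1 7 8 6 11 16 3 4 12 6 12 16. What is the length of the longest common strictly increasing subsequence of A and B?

6

For each value that appears in both, track the longest common increasing run ending there.
The best achievable length is 6; one witness is 1, 7, 8, 11, 12, 16 (A-positions 1,2,3,5,6,8, B-positions 1,2,3,5,9,12).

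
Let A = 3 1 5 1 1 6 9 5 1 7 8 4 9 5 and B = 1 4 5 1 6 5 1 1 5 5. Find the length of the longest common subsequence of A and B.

7

Backtracking the LCS table gives one alignment: 1 (A2,B1) → 5 (A3,B3) → 1 (A5,B4) → 6 (A6,B5) → 5 (A8,B6) → 1 (A9,B8) → 5 (A14,B10).
So the longest common subsequence has length 7.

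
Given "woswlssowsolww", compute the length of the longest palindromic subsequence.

10

One longest palindromic subsequence is woswsswsow (positions 1,2,3,4,6,7,9,10,11,14); it reads the same forward and backward, and the interval DP gives dp[1][14] = 10.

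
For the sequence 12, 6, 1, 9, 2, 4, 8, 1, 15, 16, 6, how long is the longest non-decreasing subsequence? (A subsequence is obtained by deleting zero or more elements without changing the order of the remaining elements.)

Let dp[i] be the longest non-decreasing subsequence ending at position i. Then dp = [1, 1, 1, 2, 2, 3, 4, 2, 5, 6, 4].
The maximum is 6; one witness is 1, 2, 4, 8, 15, 16 at positions 3,5,6,7,9,10.

6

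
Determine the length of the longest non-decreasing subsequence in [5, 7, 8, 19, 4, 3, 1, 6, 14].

One longest non-decreasing subsequence is 5, 7, 8, 19 (positions 1,2,3,4), of length 4; no longer one exists.

4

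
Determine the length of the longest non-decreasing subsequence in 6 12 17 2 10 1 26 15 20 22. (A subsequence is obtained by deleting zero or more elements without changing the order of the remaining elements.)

Let dp[i] be the longest non-decreasing subsequence ending at position i. Then dp = [1, 2, 3, 1, 2, 1, 4, 3, 4, 5].
The maximum is 5; one witness is 6, 12, 17, 20, 22 at positions 1,2,3,9,10.

5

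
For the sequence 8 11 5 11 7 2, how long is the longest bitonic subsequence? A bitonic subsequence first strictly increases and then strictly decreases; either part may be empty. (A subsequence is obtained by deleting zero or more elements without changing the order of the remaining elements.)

Let inc[i] be the LIS ending at i and dec[i] the longest strictly decreasing subsequence starting at i. inc = [1, 2, 1, 2, 2, 1], dec = [3, 3, 2, 3, 2, 1].
max_i inc[i]+dec[i]−1 = 4, with one witness 8, 11, 7, 2.

4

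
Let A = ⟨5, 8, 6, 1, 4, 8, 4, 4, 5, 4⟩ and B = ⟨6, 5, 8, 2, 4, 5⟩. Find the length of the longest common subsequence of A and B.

A longest common subsequence is 5, 8, 4, 5 (length 4); the LCS DP confirms no longer common subsequence exists.

4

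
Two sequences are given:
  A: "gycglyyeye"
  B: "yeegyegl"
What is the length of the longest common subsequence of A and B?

Backtracking the LCS table gives one alignment: g (A1,B4) → y (A2,B5) → g (A4,B7) → l (A5,B8).
So the longest common subsequence has length 4.

4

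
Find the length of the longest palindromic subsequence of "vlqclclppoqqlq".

Using dp[i][j] = 2 + dp[i+1][j−1] if the ends match, else max(dp[i+1][j], dp[i][j−1]):
dp[1][14] = 7. A witness is lqlclql at positions 2,3,5,6,7,12,13.

7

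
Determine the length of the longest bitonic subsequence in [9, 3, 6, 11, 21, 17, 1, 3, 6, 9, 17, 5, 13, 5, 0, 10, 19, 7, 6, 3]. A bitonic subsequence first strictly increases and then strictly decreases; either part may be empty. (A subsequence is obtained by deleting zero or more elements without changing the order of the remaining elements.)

One longest bitonic subsequence is 3, 6, 11, 21, 17, 13, 10, 7, 6, 3 (positions 2,3,4,5,11,13,16,18,19,20): it rises to 21 then falls. Length 10 is optimal.

10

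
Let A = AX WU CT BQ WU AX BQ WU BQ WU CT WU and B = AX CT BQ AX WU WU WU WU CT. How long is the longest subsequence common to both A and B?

A longest common subsequence is AX, CT, BQ, WU, WU, WU, CT (length 7); the LCS DP confirms no longer common subsequence exists.

7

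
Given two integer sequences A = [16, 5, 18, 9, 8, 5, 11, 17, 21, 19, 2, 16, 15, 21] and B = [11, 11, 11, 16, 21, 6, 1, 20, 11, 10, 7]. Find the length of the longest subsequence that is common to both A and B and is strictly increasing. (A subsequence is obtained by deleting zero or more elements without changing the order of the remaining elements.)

3

A longest common strictly increasing subsequence is 11, 16, 21 (length 3); it appears in order in both A and B, and no longer such subsequence exists.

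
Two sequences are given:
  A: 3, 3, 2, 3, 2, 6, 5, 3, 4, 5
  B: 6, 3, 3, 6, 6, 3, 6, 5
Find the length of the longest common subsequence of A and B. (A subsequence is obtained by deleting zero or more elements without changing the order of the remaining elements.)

A longest common subsequence is 3, 3, 3, 6, 5 (length 5); the LCS DP confirms no longer common subsequence exists.

5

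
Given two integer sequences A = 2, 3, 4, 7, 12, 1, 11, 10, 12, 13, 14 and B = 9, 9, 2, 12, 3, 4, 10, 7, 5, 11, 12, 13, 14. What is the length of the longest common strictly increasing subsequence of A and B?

8

For each value that appears in both, track the longest common increasing run ending there.
The best achievable length is 8; one witness is 2, 3, 4, 7, 11, 12, 13, 14 (A-positions 1,2,3,4,7,9,10,11, B-positions 3,5,6,8,10,11,12,13).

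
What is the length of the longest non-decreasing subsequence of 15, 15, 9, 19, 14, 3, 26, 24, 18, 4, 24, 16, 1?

5

Let dp[i] be the longest non-decreasing subsequence ending at position i. Then dp = [1, 2, 1, 3, 2, 1, 4, 4, 3, 2, 5, 3, 1].
The maximum is 5; one witness is 15, 15, 19, 24, 24 at positions 1,2,4,8,11.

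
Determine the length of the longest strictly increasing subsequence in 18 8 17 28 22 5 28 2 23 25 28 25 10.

Let dp[i] be the longest increasing subsequence ending at position i. Then dp = [1, 1, 2, 3, 3, 1, 4, 1, 4, 5, 6, 5, 2].
The maximum is 6; one witness is 8, 17, 22, 23, 25, 28 at positions 2,3,5,9,10,11.

6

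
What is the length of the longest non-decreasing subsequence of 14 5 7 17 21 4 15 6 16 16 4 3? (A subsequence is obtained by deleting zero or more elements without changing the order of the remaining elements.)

Let dp[i] be the longest non-decreasing subsequence ending at position i. Then dp = [1, 1, 2, 3, 4, 1, 3, 2, 4, 5, 2, 1].
The maximum is 5; one witness is 5, 7, 15, 16, 16 at positions 2,3,7,9,10.

5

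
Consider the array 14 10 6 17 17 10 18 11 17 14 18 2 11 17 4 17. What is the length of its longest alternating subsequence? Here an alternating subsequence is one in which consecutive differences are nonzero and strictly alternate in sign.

13

A longest alternating subsequence is 14, 10, 17, 10, 18, 11, 17, 14, 18, 2, 11, 4, 17 (positions 1,2,4,6,7,8,9,10,11,12,13,15,16); its 12 consecutive differences strictly alternate in sign, and length 13 is optimal.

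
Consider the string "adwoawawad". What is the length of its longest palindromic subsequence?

7

One longest palindromic subsequence is dawawad (positions 2,5,6,7,8,9,10); it reads the same forward and backward, and the interval DP gives dp[1][10] = 7.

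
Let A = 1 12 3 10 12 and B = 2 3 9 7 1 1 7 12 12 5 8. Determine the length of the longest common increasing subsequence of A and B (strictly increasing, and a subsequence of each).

A longest common strictly increasing subsequence is 1, 12 (length 2); it appears in order in both A and B, and no longer such subsequence exists.

2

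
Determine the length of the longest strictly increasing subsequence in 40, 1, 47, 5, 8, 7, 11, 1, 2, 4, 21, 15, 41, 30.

Let dp[i] be the longest increasing subsequence ending at position i. Then dp = [1, 1, 2, 2, 3, 3, 4, 1, 2, 3, 5, 5, 6, 6].
The maximum is 6; one witness is 1, 5, 8, 11, 21, 41 at positions 2,4,5,7,11,13.

6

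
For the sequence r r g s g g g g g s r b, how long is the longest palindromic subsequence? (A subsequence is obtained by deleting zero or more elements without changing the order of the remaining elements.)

Using dp[i][j] = 2 + dp[i+1][j−1] if the ends match, else max(dp[i+1][j], dp[i][j−1]):
dp[1][12] = 9. A witness is rsgggggsr at positions 2,4,5,6,7,8,9,10,11.

9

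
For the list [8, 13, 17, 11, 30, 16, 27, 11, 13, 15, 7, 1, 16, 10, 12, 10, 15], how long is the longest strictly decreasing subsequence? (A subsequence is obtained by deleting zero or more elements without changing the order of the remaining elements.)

Scanning left to right, the best length ending at each element is: 8→1, 13→1, 17→1, 11→2, 30→1, 16→2, 27→2, 11→3, 13→3, 15→3, 7→4, 1→5, 16→3, 10→4, 12→4, 10→5, 15→4.
So the longest decreasing subsequence has length 5, e.g. 17, 16, 11, 7, 1.

5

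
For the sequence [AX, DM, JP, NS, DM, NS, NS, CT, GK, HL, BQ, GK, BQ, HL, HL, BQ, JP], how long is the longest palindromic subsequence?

One longest palindromic subsequence is JP HL BQ GK BQ HL JP (positions 3,10,11,12,13,15,17); it reads the same forward and backward, and the interval DP gives dp[1][17] = 7.

7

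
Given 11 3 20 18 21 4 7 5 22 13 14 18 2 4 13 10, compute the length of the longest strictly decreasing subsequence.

Scanning left to right, the best length ending at each element is: 11→1, 3→2, 20→1, 18→2, 21→1, 4→3, 7→3, 5→4, 22→1, 13→3, 14→3, 18→2, 2→5, 4→5, 13→4, 10→5.
So the longest decreasing subsequence has length 5, e.g. 20, 18, 7, 5, 2.

5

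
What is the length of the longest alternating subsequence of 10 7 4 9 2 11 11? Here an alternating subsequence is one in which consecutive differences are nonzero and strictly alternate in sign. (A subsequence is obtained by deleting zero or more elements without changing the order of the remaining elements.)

A longest alternating subsequence is 10, 7, 9, 2, 11 (positions 1,2,4,5,6); its 4 consecutive differences strictly alternate in sign, and length 5 is optimal.

5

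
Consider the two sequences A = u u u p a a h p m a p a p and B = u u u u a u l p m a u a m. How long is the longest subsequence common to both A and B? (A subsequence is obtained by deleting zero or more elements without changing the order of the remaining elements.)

Backtracking the LCS table gives one alignment: u (A1,B2) → u (A2,B3) → u (A3,B4) → a (A5,B5) → p (A8,B8) → m (A9,B9) → a (A10,B10) → a (A12,B12).
So the longest common subsequence has length 8.

8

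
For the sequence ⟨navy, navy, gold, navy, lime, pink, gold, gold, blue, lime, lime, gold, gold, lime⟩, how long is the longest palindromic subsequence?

8

Using dp[i][j] = 2 + dp[i+1][j−1] if the ends match, else max(dp[i+1][j], dp[i][j−1]):
dp[1][14] = 8. A witness is lime gold gold lime lime gold gold lime at positions 5,7,8,10,11,12,13,14.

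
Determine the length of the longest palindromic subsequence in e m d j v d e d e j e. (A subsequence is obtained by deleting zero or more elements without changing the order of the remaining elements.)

7

One longest palindromic subsequence is ejedeje (positions 1,4,7,8,9,10,11); it reads the same forward and backward, and the interval DP gives dp[1][11] = 7.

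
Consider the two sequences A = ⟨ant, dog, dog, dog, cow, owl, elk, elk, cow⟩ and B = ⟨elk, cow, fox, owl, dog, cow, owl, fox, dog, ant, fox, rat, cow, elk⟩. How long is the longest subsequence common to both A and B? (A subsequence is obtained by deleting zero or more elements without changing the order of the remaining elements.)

A longest common subsequence is dog, dog, cow, elk (length 4); the LCS DP confirms no longer common subsequence exists.

4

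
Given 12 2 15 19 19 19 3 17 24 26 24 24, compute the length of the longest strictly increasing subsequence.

Let dp[i] be the longest increasing subsequence ending at position i. Then dp = [1, 1, 2, 3, 3, 3, 2, 3, 4, 5, 4, 4].
The maximum is 5; one witness is 12, 15, 19, 24, 26 at positions 1,3,4,9,10.

5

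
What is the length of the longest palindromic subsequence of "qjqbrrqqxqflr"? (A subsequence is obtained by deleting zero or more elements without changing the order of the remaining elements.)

One longest palindromic subsequence is qqrrqq (positions 1,3,5,6,8,10); it reads the same forward and backward, and the interval DP gives dp[1][13] = 6.

6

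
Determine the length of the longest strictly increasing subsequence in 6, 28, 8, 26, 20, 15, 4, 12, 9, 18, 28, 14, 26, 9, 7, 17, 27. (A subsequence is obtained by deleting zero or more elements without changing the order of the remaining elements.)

Let dp[i] be the longest increasing subsequence ending at position i. Then dp = [1, 2, 2, 3, 3, 3, 1, 3, 3, 4, 5, 4, 5, 3, 2, 5, 6].
The maximum is 6; one witness is 6, 8, 15, 18, 26, 27 at positions 1,3,6,10,13,17.

6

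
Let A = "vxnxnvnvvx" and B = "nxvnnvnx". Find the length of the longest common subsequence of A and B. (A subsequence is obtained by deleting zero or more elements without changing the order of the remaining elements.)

6

Backtracking the LCS table gives one alignment: v (A1,B3) → n (A3,B4) → n (A5,B5) → v (A6,B6) → n (A7,B7) → x (A10,B8).
So the longest common subsequence has length 6.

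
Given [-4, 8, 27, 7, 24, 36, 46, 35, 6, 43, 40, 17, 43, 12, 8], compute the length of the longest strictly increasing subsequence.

6

Scanning left to right, the best length ending at each element is: -4→1, 8→2, 27→3, 7→2, 24→3, 36→4, 46→5, 35→4, 6→2, 43→5, 40→5, 17→3, 43→6, 12→3, 8→3.
So the longest increasing subsequence has length 6, e.g. -4, 8, 27, 36, 40, 43.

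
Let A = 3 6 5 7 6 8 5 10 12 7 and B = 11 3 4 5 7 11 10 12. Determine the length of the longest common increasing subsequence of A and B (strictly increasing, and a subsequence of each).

5

For each value that appears in both, track the longest common increasing run ending there.
The best achievable length is 5; one witness is 3, 5, 7, 10, 12 (A-positions 1,3,4,8,9, B-positions 2,4,5,7,8).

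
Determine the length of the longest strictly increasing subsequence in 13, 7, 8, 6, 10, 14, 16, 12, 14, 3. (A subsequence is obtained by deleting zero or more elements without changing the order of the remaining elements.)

5

Let dp[i] be the longest increasing subsequence ending at position i. Then dp = [1, 1, 2, 1, 3, 4, 5, 4, 5, 1].
The maximum is 5; one witness is 7, 8, 10, 14, 16 at positions 2,3,5,6,7.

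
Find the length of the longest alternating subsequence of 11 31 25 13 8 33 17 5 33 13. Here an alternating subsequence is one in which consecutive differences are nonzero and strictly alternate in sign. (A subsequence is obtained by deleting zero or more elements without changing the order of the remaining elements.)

7

Track the best alternating length ending on an up-step vs a down-step at each position: up/down = 1/1, 2/1, 2/3, 2/3, 1/3, 4/1, 4/5, 1/5, 6/1, 6/7.
The maximum over both is 7; one such subsequence is 11, 31, 25, 33, 17, 33, 13.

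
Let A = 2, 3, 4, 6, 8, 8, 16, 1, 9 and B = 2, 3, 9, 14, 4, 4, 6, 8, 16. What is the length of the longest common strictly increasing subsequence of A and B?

6

For each value that appears in both, track the longest common increasing run ending there.
The best achievable length is 6; one witness is 2, 3, 4, 6, 8, 16 (A-positions 1,2,3,4,5,7, B-positions 1,2,5,7,8,9).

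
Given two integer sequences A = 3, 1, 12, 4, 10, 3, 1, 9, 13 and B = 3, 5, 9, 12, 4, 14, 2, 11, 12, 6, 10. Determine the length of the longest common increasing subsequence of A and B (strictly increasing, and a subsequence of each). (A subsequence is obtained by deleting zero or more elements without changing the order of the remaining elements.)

3

For each value that appears in both, track the longest common increasing run ending there.
The best achievable length is 3; one witness is 3, 4, 10 (A-positions 1,4,5, B-positions 1,5,11).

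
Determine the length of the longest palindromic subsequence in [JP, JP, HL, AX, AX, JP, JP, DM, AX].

One longest palindromic subsequence is JP JP AX AX JP JP (positions 1,2,4,5,6,7); it reads the same forward and backward, and the interval DP gives dp[1][9] = 6.

6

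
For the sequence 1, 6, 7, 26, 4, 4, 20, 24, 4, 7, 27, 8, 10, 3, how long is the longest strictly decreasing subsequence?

4

One longest decreasing subsequence is 26, 20, 4, 3 (positions 4,7,9,14), of length 4; no longer one exists.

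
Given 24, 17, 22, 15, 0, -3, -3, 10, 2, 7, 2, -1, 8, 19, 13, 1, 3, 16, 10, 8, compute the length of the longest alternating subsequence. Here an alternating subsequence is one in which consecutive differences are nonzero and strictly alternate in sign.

Track the best alternating length ending on an up-step vs a down-step at each position: up/down = 1/1, 1/2, 3/2, 1/4, 1/4, 1/4, 1/4, 5/4, 5/6, 7/6, 5/8, 5/8, 9/6, 9/4, 9/10, 9/10, 11/10, 11/10, 11/12, 11/12.
The maximum over both is 12; one such subsequence is 24, 17, 22, 0, 10, 2, 7, 2, 19, 13, 16, 10.

12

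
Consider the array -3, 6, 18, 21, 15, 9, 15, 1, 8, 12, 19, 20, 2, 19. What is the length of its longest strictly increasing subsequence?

6

Let dp[i] be the longest increasing subsequence ending at position i. Then dp = [1, 2, 3, 4, 3, 3, 4, 2, 3, 4, 5, 6, 3, 5].
The maximum is 6; one witness is -3, 6, 9, 15, 19, 20 at positions 1,2,6,7,11,12.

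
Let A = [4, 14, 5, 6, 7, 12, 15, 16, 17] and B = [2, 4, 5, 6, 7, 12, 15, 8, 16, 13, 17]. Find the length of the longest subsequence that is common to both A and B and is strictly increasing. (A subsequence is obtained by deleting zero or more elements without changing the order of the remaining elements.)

8

A longest common strictly increasing subsequence is 4, 5, 6, 7, 12, 15, 16, 17 (length 8); it appears in order in both A and B, and no longer such subsequence exists.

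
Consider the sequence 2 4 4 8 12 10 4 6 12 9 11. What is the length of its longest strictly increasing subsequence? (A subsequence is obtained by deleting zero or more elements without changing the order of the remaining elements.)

One longest increasing subsequence is 2, 4, 8, 10, 12 (positions 1,2,4,6,9), of length 5; no longer one exists.

5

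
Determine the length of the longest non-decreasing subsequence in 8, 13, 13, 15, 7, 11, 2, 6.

4

Scanning left to right, the best length ending at each element is: 8→1, 13→2, 13→3, 15→4, 7→1, 11→2, 2→1, 6→2.
So the longest non-decreasing subsequence has length 4, e.g. 8, 13, 13, 15.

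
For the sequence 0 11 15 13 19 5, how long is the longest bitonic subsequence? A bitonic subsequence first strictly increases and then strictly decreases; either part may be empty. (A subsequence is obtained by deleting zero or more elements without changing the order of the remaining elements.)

5

Let inc[i] be the LIS ending at i and dec[i] the longest strictly decreasing subsequence starting at i. inc = [1, 2, 3, 3, 4, 2], dec = [1, 2, 3, 2, 2, 1].
max_i inc[i]+dec[i]−1 = 5, with one witness 0, 11, 15, 13, 5.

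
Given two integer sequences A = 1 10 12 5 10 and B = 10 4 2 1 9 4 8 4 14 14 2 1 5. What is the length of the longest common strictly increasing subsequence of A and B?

2

A longest common strictly increasing subsequence is 1, 5 (length 2); it appears in order in both A and B, and no longer such subsequence exists.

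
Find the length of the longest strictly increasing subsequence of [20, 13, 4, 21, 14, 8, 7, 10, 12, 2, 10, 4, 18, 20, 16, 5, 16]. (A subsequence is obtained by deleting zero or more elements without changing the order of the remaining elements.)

Let dp[i] be the longest increasing subsequence ending at position i. Then dp = [1, 1, 1, 2, 2, 2, 2, 3, 4, 1, 3, 2, 5, 6, 5, 3, 5].
The maximum is 6; one witness is 4, 8, 10, 12, 18, 20 at positions 3,6,8,9,13,14.

6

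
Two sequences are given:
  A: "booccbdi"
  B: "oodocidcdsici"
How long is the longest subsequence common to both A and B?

6

A longest common subsequence is ooccdi (length 6); the LCS DP confirms no longer common subsequence exists.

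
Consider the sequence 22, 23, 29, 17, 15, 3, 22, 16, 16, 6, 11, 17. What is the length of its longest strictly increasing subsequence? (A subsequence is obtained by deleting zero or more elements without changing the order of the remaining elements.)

Let dp[i] be the longest increasing subsequence ending at position i. Then dp = [1, 2, 3, 1, 1, 1, 2, 2, 2, 2, 3, 4].
The maximum is 4; one witness is 3, 6, 11, 17 at positions 6,10,11,12.

4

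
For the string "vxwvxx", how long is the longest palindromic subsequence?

One longest palindromic subsequence is xxx (positions 2,5,6); it reads the same forward and backward, and the interval DP gives dp[1][6] = 3.

3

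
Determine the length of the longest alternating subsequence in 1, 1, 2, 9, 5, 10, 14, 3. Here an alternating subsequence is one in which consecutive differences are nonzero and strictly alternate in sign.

Track the best alternating length ending on an up-step vs a down-step at each position: up/down = 1/1, 1/1, 2/1, 2/1, 2/3, 4/1, 4/1, 2/5.
The maximum over both is 5; one such subsequence is 1, 9, 5, 10, 3.

5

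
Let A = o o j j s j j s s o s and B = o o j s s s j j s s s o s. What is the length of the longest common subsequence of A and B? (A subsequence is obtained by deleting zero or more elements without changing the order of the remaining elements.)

10

Backtracking the LCS table gives one alignment: o (A1,B1) → o (A2,B2) → j (A3,B3) → s (A5,B6) → j (A6,B7) → j (A7,B8) → s (A8,B10) → s (A9,B11) → o (A10,B12) → s (A11,B13).
So the longest common subsequence has length 10.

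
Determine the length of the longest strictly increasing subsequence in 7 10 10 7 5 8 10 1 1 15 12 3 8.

One longest increasing subsequence is 7, 8, 10, 15 (positions 1,6,7,10), of length 4; no longer one exists.

4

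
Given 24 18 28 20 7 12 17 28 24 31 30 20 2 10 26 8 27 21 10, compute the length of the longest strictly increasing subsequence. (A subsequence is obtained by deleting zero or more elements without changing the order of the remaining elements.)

6

One longest increasing subsequence is 7, 12, 17, 24, 26, 27 (positions 5,6,7,9,15,17), of length 6; no longer one exists.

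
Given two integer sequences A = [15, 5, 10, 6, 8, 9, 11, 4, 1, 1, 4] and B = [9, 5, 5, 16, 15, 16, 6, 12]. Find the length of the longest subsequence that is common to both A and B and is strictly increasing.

2

For each value that appears in both, track the longest common increasing run ending there.
The best achievable length is 2; one witness is 5, 6 (A-positions 2,4, B-positions 2,7).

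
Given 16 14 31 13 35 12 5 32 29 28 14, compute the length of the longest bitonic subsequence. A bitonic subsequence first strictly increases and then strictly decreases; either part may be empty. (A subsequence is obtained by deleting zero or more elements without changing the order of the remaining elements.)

7

One longest bitonic subsequence is 16, 31, 35, 32, 29, 28, 14 (positions 1,3,5,8,9,10,11): it rises to 35 then falls. Length 7 is optimal.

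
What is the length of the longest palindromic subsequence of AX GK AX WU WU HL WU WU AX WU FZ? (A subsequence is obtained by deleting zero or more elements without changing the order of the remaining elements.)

7

Using dp[i][j] = 2 + dp[i+1][j−1] if the ends match, else max(dp[i+1][j], dp[i][j−1]):
dp[1][11] = 7. A witness is AX WU WU HL WU WU AX at positions 3,4,5,6,7,8,9.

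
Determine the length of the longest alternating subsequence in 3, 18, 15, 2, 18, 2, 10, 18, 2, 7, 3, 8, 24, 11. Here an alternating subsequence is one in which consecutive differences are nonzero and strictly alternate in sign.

11

A longest alternating subsequence is 3, 18, 15, 18, 2, 10, 2, 7, 3, 24, 11 (positions 1,2,3,5,6,7,9,10,11,13,14); its 10 consecutive differences strictly alternate in sign, and length 11 is optimal.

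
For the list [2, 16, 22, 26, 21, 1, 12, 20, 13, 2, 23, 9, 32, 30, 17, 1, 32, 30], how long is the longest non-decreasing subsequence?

Scanning left to right, the best length ending at each element is: 2→1, 16→2, 22→3, 26→4, 21→3, 1→1, 12→2, 20→3, 13→3, 2→2, 23→4, 9→3, 32→5, 30→5, 17→4, 1→2, 32→6, 30→6.
So the longest non-decreasing subsequence has length 6, e.g. 2, 16, 22, 26, 32, 32.

6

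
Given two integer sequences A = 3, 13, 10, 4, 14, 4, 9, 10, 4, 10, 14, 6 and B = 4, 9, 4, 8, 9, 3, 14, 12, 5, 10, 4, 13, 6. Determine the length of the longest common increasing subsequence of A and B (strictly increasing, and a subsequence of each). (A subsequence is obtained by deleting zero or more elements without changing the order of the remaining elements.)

3

For each value that appears in both, track the longest common increasing run ending there.
The best achievable length is 3; one witness is 4, 9, 14 (A-positions 4,7,11, B-positions 1,2,7).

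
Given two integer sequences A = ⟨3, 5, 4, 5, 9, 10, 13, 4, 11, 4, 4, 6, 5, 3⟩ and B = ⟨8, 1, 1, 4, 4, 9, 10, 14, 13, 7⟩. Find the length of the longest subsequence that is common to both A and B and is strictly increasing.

A longest common strictly increasing subsequence is 4, 9, 10, 13 (length 4); it appears in order in both A and B, and no longer such subsequence exists.

4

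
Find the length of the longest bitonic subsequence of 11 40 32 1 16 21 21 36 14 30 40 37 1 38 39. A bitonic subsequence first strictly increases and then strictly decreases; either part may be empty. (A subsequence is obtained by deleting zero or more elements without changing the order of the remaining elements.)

One longest bitonic subsequence is 11, 16, 21, 36, 40, 37, 1 (positions 1,5,6,8,11,12,13): it rises to 40 then falls. Length 7 is optimal.

7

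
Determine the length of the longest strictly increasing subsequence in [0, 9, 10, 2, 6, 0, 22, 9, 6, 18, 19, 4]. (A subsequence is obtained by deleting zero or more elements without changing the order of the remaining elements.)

6

One longest increasing subsequence is 0, 2, 6, 9, 18, 19 (positions 1,4,5,8,10,11), of length 6; no longer one exists.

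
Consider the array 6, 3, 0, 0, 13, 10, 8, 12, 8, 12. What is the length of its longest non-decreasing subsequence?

Let dp[i] be the longest non-decreasing subsequence ending at position i. Then dp = [1, 1, 1, 2, 3, 3, 3, 4, 4, 5].
The maximum is 5; one witness is 0, 0, 10, 12, 12 at positions 3,4,6,8,10.

5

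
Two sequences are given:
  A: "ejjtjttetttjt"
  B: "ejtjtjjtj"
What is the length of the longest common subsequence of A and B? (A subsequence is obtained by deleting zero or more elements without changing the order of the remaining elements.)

Backtracking the LCS table gives one alignment: e (A1,B1) → j (A2,B2) → j (A3,B4) → t (A4,B5) → j (A5,B7) → t (A11,B8) → j (A12,B9).
So the longest common subsequence has length 7.

7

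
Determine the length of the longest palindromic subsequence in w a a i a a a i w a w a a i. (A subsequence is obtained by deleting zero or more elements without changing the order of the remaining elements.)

9

One longest palindromic subsequence is iaawawaai (positions 4,5,6,9,10,11,12,13,14); it reads the same forward and backward, and the interval DP gives dp[1][14] = 9.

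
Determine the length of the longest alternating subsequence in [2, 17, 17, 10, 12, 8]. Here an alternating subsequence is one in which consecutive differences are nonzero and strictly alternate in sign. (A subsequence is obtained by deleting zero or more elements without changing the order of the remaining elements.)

A longest alternating subsequence is 2, 17, 10, 12, 8 (positions 1,2,4,5,6); its 4 consecutive differences strictly alternate in sign, and length 5 is optimal.

5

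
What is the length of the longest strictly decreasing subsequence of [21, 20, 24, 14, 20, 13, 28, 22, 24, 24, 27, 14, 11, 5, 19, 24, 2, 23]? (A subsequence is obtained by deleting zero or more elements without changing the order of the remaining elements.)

7

Let dp[i] be the longest decreasing subsequence ending at position i. Then dp = [1, 2, 1, 3, 2, 4, 1, 2, 2, 2, 2, 3, 5, 6, 3, 3, 7, 4].
The maximum is 7; one witness is 21, 20, 14, 13, 11, 5, 2 at positions 1,2,4,6,13,14,17.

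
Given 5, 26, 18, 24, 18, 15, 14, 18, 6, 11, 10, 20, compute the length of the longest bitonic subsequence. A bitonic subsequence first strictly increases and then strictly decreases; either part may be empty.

8

One longest bitonic subsequence is 5, 26, 24, 18, 15, 14, 11, 10 (positions 1,2,4,5,6,7,10,11): it rises to 26 then falls. Length 8 is optimal.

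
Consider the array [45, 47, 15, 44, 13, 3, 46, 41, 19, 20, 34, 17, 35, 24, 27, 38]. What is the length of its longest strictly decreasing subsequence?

Scanning left to right, the best length ending at each element is: 45→1, 47→1, 15→2, 44→2, 13→3, 3→4, 46→2, 41→3, 19→4, 20→4, 34→4, 17→5, 35→4, 24→5, 27→5, 38→4.
So the longest decreasing subsequence has length 5, e.g. 45, 44, 41, 19, 17.

5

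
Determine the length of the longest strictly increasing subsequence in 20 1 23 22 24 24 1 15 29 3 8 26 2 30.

Scanning left to right, the best length ending at each element is: 20→1, 1→1, 23→2, 22→2, 24→3, 24→3, 1→1, 15→2, 29→4, 3→2, 8→3, 26→4, 2→2, 30→5.
So the longest increasing subsequence has length 5, e.g. 20, 23, 24, 29, 30.

5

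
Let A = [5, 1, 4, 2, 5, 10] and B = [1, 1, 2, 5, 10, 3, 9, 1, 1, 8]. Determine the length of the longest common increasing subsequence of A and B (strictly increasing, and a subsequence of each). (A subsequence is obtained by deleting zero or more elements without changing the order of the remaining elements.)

A longest common strictly increasing subsequence is 1, 2, 5, 10 (length 4); it appears in order in both A and B, and no longer such subsequence exists.

4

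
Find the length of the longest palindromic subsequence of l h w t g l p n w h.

5

One longest palindromic subsequence is hwnwh (positions 2,3,8,9,10); it reads the same forward and backward, and the interval DP gives dp[1][10] = 5.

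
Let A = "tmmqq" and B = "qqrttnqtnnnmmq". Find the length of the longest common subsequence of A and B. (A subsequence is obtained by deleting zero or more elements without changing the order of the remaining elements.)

A longest common subsequence is tmmq (length 4); the LCS DP confirms no longer common subsequence exists.

4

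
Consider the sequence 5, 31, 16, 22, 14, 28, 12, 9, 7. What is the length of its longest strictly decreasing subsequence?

6

Let dp[i] be the longest decreasing subsequence ending at position i. Then dp = [1, 1, 2, 2, 3, 2, 4, 5, 6].
The maximum is 6; one witness is 31, 16, 14, 12, 9, 7 at positions 2,3,5,7,8,9.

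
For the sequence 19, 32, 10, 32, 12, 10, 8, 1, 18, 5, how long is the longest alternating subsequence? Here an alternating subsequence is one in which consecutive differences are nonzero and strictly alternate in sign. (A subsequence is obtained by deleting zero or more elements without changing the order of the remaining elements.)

A longest alternating subsequence is 19, 32, 10, 32, 12, 18, 5 (positions 1,2,3,4,5,9,10); its 6 consecutive differences strictly alternate in sign, and length 7 is optimal.

7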